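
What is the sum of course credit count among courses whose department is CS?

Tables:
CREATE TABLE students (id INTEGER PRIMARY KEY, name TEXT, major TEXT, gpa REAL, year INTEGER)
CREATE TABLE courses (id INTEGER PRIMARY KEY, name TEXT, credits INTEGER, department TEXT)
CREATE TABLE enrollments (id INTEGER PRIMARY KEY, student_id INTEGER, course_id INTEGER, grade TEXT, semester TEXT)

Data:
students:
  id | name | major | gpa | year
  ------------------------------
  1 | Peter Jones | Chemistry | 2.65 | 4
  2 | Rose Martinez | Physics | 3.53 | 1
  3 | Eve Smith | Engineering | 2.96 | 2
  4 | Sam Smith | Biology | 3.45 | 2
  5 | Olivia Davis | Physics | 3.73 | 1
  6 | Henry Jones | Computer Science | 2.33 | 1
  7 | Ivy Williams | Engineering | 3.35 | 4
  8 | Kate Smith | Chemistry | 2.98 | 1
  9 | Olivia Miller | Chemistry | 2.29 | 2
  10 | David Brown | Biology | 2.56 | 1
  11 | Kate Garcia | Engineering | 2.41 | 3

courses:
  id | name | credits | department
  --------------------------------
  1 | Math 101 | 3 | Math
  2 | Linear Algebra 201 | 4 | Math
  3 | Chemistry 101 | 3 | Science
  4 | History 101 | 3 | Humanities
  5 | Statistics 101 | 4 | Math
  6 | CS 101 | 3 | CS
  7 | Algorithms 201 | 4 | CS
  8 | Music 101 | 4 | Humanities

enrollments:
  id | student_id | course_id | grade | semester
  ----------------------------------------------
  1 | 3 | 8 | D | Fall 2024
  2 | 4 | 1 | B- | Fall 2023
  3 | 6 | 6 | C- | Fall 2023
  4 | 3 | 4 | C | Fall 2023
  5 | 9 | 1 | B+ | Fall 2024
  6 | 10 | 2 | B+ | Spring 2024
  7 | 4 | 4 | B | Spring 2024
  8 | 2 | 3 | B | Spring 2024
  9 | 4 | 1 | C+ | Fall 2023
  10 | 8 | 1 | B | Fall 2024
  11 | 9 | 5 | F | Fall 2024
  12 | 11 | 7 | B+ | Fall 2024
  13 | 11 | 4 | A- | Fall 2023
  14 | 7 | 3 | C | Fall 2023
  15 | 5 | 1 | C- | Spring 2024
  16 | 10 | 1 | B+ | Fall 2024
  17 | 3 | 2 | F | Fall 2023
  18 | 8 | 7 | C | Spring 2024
SELECT SUM(credits) FROM courses WHERE department = 'CS'

Execution result:
7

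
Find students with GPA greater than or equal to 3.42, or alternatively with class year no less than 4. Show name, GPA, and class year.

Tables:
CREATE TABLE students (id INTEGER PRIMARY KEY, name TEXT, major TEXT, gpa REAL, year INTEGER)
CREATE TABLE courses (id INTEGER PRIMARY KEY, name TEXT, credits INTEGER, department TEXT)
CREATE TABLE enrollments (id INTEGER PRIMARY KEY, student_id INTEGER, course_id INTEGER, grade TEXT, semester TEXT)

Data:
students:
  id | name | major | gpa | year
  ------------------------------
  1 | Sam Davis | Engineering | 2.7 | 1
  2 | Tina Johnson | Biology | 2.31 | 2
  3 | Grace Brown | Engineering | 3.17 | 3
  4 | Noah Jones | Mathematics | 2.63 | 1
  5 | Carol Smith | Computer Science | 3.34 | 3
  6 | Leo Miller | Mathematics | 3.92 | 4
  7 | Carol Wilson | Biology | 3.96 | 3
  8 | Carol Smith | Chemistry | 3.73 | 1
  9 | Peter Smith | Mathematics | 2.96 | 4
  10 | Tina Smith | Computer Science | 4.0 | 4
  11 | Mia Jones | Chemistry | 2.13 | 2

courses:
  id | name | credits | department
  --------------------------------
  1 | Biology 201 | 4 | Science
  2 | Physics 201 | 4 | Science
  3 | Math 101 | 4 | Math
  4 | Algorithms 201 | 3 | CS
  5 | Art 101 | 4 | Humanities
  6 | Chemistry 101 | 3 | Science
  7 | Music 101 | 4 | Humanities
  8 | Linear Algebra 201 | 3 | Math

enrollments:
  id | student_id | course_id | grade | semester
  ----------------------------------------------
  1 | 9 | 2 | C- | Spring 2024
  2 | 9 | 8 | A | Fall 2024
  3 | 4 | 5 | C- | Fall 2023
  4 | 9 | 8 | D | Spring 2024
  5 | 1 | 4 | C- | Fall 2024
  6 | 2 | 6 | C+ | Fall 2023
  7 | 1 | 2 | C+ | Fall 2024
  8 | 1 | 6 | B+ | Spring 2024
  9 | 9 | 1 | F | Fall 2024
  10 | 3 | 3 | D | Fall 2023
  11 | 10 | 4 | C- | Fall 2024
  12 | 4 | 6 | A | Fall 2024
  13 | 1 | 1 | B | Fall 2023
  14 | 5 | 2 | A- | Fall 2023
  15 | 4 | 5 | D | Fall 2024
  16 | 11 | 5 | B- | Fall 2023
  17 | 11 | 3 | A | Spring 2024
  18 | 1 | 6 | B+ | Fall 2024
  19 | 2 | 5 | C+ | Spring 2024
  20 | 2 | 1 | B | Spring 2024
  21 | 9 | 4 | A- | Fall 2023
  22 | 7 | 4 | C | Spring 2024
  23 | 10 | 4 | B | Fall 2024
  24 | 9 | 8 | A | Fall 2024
SELECT name, gpa, year FROM students WHERE gpa >= 3.42 OR year >= 4

Execution result:
name | gpa | year
Leo Miller | 3.92 | 4
Carol Wilson | 3.96 | 3
Carol Smith | 3.73 | 1
Peter Smith | 2.96 | 4
Tina Smith | 4.00 | 4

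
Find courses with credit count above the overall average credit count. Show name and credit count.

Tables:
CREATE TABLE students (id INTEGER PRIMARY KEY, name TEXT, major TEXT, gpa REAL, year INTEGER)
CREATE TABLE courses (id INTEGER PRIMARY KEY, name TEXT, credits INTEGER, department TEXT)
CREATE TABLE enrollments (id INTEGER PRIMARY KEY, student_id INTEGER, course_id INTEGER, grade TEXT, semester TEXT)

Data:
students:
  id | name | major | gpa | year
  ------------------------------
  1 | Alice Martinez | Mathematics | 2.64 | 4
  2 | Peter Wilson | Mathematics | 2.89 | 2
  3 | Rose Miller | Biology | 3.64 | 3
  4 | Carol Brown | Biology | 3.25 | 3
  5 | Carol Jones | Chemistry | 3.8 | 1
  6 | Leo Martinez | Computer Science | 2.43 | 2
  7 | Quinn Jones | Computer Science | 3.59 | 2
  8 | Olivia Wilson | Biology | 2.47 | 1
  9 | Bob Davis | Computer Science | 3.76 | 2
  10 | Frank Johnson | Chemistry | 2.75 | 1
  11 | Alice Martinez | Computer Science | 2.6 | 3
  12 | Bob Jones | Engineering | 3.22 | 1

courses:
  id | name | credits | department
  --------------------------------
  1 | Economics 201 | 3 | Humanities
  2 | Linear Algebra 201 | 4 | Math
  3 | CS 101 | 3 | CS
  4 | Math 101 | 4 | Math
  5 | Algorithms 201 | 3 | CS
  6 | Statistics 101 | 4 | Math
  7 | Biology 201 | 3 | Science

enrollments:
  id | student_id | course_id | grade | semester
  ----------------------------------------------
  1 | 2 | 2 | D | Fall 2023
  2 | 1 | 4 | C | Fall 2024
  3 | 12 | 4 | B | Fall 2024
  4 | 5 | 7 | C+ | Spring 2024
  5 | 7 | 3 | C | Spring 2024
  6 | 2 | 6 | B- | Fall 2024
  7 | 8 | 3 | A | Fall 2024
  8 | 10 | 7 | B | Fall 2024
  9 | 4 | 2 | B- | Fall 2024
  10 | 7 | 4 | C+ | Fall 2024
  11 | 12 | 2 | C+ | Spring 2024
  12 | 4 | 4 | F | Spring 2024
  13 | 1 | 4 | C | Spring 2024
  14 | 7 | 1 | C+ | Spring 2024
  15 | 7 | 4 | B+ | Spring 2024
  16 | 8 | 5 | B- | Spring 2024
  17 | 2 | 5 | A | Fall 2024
SELECT name, credits FROM courses WHERE credits > (SELECT AVG(credits) FROM courses)

Execution result:
name | credits
Linear Algebra 201 | 4
Math 101 | 4
Statistics 101 | 4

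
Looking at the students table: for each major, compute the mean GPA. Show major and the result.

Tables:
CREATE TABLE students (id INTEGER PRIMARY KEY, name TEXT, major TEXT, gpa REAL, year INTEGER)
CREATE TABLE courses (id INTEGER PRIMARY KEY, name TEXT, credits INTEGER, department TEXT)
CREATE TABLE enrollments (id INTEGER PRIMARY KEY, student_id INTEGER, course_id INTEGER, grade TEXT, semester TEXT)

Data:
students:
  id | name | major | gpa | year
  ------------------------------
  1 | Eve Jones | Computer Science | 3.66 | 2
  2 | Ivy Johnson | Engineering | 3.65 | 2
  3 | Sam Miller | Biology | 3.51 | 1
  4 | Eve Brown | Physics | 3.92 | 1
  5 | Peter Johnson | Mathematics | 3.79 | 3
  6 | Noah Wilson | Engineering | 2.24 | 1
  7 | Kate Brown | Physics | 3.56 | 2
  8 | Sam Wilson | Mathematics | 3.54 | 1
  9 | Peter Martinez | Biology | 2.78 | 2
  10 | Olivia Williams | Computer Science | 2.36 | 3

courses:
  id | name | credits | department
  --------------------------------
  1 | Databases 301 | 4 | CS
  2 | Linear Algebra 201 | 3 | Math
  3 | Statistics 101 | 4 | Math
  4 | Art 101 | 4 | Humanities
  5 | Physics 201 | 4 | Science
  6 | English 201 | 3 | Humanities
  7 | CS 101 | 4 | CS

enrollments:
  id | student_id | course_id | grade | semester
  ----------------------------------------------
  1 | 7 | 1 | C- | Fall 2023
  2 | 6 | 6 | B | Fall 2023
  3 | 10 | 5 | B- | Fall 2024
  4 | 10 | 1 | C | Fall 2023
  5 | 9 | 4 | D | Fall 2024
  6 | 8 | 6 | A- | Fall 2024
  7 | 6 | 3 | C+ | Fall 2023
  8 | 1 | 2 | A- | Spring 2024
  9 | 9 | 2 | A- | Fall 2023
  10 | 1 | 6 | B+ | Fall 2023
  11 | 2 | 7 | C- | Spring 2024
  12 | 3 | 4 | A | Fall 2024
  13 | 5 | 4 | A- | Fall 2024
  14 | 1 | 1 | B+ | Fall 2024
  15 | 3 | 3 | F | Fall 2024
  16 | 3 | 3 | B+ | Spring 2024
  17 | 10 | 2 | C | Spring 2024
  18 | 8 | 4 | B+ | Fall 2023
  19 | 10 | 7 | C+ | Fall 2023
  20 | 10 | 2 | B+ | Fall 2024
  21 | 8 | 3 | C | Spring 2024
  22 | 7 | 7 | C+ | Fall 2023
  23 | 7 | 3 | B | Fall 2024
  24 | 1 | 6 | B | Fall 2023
SELECT major, AVG(gpa) AS avg_gpa FROM students GROUP BY major

Execution result:
major | avg_gpa
Biology | 3.15
Computer Science | 3.01
Engineering | 2.95
Mathematics | 3.67
Physics | 3.74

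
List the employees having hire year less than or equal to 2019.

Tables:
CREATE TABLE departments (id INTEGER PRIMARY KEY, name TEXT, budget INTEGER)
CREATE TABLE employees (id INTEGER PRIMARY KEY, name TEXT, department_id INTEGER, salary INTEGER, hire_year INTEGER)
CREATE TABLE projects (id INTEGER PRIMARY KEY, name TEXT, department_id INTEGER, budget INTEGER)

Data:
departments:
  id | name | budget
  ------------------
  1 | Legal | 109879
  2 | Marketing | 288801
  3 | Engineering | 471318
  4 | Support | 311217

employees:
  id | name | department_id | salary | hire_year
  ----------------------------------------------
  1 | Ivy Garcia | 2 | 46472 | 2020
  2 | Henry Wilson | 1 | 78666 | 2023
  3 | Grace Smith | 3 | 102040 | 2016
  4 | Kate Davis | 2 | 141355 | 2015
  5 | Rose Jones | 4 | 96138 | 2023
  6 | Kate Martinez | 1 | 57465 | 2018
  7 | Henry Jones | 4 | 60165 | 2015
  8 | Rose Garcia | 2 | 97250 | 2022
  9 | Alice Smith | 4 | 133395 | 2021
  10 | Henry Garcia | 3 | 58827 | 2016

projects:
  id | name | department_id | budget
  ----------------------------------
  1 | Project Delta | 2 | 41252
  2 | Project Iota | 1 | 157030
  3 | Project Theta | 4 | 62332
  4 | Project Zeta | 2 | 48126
SELECT name, hire_year FROM employees WHERE hire_year <= 2019

Execution result:
name | hire_year
Grace Smith | 2016
Kate Davis | 2015
Kate Martinez | 2018
Henry Jones | 2015
Henry Garcia | 2016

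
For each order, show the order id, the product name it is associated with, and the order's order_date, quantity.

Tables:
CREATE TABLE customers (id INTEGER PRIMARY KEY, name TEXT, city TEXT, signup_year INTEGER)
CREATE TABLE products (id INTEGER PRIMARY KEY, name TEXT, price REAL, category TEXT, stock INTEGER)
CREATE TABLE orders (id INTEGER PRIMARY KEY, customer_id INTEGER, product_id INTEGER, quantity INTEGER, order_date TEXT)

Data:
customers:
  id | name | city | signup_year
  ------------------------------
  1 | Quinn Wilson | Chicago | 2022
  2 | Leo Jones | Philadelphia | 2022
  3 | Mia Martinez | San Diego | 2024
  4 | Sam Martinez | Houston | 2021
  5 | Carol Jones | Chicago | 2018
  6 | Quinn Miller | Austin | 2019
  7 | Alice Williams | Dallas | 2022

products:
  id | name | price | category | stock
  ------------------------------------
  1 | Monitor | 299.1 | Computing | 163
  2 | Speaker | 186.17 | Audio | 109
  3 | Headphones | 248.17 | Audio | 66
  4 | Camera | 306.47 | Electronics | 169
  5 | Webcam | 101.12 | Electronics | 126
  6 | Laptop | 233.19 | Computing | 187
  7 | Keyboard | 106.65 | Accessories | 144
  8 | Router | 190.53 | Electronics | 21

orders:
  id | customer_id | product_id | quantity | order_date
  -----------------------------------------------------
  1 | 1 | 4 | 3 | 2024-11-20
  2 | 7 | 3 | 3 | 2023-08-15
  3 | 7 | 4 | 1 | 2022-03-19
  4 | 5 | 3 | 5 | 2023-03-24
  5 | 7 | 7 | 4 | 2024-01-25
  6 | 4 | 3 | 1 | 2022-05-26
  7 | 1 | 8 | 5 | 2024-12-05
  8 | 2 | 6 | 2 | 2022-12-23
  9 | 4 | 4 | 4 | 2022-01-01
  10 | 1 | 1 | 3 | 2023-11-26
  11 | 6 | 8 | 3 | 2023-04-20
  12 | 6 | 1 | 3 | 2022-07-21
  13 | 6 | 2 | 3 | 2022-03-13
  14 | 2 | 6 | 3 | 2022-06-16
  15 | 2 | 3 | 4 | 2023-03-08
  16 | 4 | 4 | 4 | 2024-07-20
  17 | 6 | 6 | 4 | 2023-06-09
SELECT c.id, p.name AS product, c.order_date, c.quantity FROM orders c JOIN products p ON c.product_id = p.id

Execution result:
id | product | order_date | quantity
1 | Camera | 2024-11-20 | 3
2 | Headphones | 2023-08-15 | 3
3 | Camera | 2022-03-19 | 1
4 | Headphones | 2023-03-24 | 5
5 | Keyboard | 2024-01-25 | 4
6 | Headphones | 2022-05-26 | 1
7 | Router | 2024-12-05 | 5
8 | Laptop | 2022-12-23 | 2
9 | Camera | 2022-01-01 | 4
10 | Monitor | 2023-11-26 | 3
11 | Router | 2023-04-20 | 3
12 | Monitor | 2022-07-21 | 3
13 | Speaker | 2022-03-13 | 3
14 | Laptop | 2022-06-16 | 3
15 | Headphones | 2023-03-08 | 4
16 | Camera | 2024-07-20 | 4
17 | Laptop | 2023-06-09 | 4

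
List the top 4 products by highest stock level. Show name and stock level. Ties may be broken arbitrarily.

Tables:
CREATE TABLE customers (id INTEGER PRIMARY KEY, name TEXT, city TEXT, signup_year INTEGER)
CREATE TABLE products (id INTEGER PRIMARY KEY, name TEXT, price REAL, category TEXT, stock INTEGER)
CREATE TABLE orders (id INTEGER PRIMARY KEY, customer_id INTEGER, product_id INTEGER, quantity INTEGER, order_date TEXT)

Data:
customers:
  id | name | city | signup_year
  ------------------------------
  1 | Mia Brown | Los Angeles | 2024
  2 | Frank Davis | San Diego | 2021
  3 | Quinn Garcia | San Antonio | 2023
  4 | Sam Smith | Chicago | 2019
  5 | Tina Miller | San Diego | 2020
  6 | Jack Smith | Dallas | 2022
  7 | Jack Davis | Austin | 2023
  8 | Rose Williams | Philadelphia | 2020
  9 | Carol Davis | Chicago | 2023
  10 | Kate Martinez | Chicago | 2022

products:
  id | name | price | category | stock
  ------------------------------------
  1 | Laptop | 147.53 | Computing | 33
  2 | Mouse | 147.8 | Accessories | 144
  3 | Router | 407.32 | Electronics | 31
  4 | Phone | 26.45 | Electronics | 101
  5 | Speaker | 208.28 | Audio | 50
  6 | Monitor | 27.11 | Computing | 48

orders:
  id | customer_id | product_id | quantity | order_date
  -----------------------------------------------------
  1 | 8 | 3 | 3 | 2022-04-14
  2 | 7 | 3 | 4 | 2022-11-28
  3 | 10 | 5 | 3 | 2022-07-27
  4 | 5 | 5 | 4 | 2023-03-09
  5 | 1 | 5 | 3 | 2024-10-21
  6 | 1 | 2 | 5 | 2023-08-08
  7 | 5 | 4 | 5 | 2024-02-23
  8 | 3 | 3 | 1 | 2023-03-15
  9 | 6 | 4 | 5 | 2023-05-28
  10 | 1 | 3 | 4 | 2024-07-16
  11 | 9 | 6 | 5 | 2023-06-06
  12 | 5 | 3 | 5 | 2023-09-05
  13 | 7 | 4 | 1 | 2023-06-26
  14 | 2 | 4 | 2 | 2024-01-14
SELECT name, stock FROM products ORDER BY stock DESC LIMIT 4

Execution result:
name | stock
Mouse | 144
Phone | 101
Speaker | 50
Monitor | 48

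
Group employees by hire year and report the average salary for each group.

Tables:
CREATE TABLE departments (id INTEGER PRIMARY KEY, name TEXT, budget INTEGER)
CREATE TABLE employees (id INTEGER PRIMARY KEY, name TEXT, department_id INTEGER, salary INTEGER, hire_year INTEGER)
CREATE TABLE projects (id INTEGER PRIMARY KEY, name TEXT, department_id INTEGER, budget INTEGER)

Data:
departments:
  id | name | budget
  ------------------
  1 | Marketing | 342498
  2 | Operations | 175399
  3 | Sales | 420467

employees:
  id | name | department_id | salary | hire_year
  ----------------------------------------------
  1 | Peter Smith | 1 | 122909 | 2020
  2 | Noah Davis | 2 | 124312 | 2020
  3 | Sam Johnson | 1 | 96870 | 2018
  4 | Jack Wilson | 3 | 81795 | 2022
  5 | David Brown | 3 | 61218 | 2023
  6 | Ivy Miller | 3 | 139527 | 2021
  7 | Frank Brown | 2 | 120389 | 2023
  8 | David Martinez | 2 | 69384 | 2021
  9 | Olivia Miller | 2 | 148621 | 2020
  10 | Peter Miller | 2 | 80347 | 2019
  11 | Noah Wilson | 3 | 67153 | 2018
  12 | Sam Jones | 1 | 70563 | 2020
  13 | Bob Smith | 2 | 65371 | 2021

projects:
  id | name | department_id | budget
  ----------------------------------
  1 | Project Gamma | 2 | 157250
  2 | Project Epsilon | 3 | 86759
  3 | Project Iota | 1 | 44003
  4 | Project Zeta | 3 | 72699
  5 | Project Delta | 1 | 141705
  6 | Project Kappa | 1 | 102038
SELECT hire_year, AVG(salary) AS avg_salary FROM employees GROUP BY hire_year

Execution result:
hire_year | avg_salary
2018 | 82011.50
2019 | 80347.00
2020 | 116601.25
2021 | 91427.33
2022 | 81795.00
2023 | 90803.50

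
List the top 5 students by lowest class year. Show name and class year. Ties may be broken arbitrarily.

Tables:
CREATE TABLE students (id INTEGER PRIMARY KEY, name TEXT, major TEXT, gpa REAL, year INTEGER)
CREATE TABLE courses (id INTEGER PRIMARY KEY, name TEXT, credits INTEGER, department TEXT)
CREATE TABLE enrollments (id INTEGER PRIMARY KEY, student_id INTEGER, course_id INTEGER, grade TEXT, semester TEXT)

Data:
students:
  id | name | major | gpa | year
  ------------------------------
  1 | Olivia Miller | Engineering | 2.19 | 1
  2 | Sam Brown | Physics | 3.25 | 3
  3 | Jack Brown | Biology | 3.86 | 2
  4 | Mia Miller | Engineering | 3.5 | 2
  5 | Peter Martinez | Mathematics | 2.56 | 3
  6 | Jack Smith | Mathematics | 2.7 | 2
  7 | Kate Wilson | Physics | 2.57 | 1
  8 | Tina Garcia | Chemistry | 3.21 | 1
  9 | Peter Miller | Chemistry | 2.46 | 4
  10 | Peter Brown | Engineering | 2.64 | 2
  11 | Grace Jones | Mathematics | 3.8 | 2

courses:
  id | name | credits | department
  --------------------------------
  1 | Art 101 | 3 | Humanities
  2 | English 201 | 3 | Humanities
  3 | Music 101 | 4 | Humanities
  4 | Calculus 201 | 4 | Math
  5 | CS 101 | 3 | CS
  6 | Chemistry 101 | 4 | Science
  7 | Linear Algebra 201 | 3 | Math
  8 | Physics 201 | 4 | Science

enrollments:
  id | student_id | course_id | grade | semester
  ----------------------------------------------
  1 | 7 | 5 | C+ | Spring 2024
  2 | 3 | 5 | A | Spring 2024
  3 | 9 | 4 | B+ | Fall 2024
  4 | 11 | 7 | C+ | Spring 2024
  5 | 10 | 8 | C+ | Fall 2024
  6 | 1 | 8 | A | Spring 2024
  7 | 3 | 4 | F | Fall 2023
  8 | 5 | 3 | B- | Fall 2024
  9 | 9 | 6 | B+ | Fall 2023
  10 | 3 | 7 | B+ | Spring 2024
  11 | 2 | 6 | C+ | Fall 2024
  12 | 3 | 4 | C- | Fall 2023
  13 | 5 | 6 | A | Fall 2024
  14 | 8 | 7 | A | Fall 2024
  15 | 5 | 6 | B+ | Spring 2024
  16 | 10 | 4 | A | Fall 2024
SELECT name, year FROM students ORDER BY year ASC LIMIT 5

Execution result:
name | year
Olivia Miller | 1
Kate Wilson | 1
Tina Garcia | 1
Jack Brown | 2
Mia Miller | 2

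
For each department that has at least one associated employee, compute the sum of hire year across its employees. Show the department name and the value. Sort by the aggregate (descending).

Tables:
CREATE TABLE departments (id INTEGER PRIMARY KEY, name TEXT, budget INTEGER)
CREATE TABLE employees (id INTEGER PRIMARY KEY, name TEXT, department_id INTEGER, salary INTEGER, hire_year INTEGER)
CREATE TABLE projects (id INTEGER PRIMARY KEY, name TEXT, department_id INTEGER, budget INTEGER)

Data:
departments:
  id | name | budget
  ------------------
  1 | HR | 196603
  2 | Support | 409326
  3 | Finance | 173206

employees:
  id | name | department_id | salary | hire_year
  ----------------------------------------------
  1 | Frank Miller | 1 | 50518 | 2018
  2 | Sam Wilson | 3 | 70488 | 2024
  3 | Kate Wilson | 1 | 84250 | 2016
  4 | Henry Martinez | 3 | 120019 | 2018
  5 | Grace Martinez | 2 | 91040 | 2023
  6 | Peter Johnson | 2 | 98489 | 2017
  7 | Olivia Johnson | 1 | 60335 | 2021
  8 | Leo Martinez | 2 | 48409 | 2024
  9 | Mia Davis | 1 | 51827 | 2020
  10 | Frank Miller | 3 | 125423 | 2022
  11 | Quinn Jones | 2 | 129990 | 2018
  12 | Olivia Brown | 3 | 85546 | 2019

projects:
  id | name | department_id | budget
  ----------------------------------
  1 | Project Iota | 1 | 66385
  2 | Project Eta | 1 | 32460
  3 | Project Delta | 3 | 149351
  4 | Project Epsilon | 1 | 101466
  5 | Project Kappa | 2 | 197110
SELECT p.name, SUM(c.hire_year) AS sum_hire_year FROM employees c JOIN departments p ON c.department_id = p.id GROUP BY p.id, p.name ORDER BY sum_hire_year DESC

Execution result:
name | sum_hire_year
Finance | 8083
Support | 8082
HR | 8075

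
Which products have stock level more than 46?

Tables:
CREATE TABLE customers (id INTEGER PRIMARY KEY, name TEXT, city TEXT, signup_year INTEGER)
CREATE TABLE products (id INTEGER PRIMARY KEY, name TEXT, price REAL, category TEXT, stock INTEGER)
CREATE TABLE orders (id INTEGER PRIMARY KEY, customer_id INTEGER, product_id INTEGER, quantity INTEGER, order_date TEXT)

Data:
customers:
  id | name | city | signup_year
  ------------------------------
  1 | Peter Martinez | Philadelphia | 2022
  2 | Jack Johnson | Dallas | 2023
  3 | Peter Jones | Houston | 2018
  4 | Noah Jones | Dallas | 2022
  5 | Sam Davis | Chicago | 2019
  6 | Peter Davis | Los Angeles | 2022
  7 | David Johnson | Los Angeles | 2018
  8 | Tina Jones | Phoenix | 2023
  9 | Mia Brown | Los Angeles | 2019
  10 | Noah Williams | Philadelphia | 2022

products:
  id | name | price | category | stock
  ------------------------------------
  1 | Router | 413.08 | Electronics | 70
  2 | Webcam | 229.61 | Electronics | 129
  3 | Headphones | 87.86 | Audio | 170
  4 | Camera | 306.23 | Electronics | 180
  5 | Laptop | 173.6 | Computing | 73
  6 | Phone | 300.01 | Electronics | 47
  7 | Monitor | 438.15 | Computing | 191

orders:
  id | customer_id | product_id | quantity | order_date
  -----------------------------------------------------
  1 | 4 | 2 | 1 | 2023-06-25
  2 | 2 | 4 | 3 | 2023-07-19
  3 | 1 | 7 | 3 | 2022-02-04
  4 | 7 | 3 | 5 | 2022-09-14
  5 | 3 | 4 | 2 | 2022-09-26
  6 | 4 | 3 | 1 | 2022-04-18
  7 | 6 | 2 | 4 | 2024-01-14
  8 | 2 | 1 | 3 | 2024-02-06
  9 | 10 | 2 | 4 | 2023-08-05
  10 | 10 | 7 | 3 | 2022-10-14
SELECT name, stock FROM products WHERE stock > 46

Execution result:
name | stock
Router | 70
Webcam | 129
Headphones | 170
Camera | 180
Laptop | 73
Phone | 47
Monitor | 191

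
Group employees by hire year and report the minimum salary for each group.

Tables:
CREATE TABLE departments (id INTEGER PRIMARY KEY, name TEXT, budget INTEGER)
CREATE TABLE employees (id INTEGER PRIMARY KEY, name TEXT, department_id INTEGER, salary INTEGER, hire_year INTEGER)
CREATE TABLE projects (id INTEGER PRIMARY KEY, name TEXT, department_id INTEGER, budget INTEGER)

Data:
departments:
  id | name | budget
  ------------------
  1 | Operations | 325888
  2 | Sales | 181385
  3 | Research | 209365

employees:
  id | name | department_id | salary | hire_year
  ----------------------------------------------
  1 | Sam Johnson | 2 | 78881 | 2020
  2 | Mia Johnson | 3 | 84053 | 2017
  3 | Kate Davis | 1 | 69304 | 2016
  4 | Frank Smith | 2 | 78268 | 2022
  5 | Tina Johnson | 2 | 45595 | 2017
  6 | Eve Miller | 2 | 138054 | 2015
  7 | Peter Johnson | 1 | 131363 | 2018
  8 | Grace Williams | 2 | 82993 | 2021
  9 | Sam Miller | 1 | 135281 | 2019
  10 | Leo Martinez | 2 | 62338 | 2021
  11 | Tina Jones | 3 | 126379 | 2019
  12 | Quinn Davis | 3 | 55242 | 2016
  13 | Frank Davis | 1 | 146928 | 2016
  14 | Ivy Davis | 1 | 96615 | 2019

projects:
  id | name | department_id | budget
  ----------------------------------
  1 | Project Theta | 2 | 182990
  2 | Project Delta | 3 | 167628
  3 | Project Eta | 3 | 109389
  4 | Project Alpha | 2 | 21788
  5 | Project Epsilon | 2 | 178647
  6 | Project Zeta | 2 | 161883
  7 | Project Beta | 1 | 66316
SELECT hire_year, MIN(salary) AS min_salary FROM employees GROUP BY hire_year

Execution result:
hire_year | min_salary
2015 | 138054
2016 | 55242
2017 | 45595
2018 | 131363
2019 | 96615
2020 | 78881
2021 | 62338
2022 | 78268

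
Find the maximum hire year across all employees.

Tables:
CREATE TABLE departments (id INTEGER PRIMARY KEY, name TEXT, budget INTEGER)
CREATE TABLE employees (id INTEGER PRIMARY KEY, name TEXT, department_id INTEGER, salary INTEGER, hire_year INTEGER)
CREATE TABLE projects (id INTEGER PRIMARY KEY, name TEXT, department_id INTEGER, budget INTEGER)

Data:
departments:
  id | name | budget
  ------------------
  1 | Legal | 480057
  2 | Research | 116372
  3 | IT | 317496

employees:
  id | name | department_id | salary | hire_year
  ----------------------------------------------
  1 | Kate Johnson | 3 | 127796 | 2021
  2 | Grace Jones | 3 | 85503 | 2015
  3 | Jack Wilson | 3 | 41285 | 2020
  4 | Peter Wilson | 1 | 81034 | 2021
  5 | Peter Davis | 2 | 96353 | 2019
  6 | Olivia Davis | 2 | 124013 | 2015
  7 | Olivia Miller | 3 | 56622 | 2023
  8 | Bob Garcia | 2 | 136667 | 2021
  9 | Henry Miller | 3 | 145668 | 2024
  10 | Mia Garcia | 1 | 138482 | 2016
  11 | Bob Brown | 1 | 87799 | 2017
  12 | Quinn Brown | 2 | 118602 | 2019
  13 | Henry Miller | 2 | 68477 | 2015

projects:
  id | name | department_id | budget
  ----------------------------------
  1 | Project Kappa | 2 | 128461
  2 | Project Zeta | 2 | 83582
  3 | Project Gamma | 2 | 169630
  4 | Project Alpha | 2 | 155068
SELECT MAX(hire_year) FROM employees

Execution result:
2024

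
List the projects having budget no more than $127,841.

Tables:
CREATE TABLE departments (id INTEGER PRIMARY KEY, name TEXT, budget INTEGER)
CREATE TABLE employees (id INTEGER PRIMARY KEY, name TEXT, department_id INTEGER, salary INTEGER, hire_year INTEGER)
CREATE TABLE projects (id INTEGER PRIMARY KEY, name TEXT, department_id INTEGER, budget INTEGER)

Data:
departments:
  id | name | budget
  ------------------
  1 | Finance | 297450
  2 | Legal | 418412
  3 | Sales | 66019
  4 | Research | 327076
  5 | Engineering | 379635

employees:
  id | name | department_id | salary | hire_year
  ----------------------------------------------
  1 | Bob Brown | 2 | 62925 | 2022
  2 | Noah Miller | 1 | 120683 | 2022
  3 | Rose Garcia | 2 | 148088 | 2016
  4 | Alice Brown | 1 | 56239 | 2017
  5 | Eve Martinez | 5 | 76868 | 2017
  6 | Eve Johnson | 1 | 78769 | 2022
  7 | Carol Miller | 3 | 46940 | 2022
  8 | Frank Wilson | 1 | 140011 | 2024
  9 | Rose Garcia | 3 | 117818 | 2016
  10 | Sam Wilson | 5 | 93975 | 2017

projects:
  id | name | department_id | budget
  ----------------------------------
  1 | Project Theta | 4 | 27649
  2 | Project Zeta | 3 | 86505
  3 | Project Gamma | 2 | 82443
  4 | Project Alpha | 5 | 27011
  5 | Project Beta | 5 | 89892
SELECT name, budget FROM projects WHERE budget <= 127841

Execution result:
name | budget
Project Theta | 27649
Project Zeta | 86505
Project Gamma | 82443
Project Alpha | 27011
Project Beta | 89892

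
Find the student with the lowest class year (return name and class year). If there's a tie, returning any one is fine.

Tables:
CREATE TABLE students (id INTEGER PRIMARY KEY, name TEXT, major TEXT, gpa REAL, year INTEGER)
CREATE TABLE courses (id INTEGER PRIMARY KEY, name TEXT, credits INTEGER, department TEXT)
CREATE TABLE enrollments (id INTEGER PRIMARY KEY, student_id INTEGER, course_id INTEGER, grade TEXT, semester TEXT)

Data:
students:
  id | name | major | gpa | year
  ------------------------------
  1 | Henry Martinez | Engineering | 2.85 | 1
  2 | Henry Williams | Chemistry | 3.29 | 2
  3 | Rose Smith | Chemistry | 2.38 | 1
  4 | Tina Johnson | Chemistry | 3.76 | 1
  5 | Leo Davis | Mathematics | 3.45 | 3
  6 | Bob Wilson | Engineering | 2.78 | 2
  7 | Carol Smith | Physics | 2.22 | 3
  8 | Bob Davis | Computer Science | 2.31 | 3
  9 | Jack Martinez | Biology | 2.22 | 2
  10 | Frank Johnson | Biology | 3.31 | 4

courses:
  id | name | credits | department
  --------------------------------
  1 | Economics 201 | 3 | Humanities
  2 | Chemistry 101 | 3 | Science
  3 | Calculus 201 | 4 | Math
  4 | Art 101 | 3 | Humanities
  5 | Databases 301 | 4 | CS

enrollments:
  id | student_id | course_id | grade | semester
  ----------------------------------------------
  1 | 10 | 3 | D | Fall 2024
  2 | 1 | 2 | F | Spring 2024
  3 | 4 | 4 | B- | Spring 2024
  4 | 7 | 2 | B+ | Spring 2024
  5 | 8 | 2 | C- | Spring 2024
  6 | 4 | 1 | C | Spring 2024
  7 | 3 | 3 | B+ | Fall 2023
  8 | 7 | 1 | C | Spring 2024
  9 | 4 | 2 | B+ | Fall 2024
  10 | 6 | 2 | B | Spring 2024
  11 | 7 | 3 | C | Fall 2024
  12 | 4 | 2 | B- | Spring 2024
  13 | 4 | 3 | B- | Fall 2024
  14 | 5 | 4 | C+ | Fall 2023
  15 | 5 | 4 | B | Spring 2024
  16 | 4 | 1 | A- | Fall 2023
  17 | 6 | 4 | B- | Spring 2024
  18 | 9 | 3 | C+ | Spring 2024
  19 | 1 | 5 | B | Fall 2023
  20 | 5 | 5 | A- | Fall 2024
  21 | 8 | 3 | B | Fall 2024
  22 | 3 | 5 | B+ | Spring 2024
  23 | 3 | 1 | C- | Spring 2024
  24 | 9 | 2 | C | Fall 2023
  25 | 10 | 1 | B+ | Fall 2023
SELECT name, year FROM students ORDER BY year ASC LIMIT 1

Execution result:
name | year
Henry Martinez | 1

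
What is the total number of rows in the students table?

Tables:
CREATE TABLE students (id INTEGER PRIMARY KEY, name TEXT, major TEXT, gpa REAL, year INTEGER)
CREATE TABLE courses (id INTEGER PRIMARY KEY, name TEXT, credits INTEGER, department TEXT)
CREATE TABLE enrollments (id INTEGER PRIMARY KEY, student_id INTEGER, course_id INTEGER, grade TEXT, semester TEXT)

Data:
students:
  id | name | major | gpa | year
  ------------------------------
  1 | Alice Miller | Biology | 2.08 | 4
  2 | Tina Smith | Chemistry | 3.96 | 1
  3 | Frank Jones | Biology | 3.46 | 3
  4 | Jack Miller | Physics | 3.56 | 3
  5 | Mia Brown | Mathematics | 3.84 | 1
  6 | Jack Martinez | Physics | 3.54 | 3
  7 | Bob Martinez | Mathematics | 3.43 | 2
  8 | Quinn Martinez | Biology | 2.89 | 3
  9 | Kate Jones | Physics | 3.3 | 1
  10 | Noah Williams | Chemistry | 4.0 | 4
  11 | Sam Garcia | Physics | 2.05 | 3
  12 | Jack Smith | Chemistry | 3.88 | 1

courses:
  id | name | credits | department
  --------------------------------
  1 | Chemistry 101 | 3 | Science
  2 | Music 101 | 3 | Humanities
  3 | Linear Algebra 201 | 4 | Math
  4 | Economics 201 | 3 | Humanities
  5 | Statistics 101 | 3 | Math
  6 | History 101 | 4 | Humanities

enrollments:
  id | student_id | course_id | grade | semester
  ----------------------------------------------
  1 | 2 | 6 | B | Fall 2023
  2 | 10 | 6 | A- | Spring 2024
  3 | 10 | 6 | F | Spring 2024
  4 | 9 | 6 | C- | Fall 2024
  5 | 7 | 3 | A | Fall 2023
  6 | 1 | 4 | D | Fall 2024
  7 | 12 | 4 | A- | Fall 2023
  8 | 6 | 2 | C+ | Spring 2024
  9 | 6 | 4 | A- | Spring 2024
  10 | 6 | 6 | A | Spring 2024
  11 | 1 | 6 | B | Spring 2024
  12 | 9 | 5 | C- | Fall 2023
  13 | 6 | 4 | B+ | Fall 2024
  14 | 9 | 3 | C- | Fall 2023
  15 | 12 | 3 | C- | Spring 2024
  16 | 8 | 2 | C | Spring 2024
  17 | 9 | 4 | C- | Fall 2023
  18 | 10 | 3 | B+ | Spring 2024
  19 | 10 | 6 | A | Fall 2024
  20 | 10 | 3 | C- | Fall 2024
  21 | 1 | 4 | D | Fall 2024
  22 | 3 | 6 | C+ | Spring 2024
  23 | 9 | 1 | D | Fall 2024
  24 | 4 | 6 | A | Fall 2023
SELECT COUNT(*) FROM students

Execution result:
12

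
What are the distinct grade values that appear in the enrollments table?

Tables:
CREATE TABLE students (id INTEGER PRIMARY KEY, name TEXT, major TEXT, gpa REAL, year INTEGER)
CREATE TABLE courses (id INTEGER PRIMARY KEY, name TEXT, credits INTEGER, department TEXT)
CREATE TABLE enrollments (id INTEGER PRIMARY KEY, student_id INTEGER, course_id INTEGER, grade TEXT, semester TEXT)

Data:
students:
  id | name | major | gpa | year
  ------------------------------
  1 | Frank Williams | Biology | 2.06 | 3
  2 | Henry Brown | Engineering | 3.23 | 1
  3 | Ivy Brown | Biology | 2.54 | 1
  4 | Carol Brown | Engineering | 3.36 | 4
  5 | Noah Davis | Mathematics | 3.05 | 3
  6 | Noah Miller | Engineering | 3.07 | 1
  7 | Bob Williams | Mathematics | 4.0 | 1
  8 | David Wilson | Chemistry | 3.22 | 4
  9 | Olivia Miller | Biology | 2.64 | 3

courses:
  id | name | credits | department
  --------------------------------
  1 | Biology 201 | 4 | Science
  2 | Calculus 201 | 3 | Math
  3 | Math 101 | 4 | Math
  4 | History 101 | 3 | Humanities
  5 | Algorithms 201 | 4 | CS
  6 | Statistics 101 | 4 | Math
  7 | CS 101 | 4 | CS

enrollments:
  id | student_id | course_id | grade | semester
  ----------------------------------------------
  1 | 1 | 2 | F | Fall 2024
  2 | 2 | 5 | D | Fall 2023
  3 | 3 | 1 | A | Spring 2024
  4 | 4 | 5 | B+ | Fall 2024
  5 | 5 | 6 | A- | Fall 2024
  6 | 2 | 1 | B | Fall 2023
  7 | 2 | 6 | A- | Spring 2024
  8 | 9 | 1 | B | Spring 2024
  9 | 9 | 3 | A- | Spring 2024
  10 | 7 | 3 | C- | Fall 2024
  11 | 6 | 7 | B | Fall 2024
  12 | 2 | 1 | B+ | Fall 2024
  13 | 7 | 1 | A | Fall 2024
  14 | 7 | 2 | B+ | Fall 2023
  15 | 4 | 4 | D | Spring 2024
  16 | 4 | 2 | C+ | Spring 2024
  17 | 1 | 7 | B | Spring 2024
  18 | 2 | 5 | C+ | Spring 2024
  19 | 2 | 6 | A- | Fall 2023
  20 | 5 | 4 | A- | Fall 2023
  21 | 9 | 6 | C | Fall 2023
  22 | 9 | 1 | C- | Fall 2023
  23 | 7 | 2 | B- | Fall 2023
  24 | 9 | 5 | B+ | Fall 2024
SELECT DISTINCT grade FROM enrollments

Execution result:
grade
F
D
A
B+
A-
B
C-
C+
C
B-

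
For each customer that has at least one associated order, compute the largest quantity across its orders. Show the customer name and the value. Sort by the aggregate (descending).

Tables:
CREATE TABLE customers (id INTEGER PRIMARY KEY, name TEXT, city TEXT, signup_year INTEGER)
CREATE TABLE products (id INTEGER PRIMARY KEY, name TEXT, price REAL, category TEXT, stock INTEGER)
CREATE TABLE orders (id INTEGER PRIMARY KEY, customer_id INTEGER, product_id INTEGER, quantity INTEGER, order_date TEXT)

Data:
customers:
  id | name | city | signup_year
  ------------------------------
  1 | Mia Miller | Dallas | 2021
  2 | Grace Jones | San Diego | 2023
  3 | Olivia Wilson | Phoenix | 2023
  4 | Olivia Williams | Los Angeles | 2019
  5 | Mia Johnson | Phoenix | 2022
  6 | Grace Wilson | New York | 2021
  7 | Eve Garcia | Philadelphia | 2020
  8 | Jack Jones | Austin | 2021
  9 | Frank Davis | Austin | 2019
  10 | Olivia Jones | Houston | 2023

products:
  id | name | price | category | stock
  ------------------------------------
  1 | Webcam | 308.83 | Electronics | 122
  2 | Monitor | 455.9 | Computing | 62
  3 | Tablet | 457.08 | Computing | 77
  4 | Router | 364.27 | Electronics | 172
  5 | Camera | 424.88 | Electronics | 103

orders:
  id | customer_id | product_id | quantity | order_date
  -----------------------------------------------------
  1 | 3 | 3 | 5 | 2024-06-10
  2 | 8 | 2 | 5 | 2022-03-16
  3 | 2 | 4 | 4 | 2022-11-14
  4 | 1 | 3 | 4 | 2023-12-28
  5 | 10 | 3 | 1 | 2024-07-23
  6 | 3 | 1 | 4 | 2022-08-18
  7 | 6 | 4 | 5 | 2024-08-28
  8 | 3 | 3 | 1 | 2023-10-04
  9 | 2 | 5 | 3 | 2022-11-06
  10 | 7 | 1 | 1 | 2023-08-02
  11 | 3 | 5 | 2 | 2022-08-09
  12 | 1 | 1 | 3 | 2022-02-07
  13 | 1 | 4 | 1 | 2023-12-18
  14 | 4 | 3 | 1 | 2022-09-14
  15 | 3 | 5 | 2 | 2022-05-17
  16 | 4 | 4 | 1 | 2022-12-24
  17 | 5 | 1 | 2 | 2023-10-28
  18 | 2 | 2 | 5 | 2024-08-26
SELECT p.name, MAX(c.quantity) AS max_quantity FROM orders c JOIN customers p ON c.customer_id = p.id GROUP BY p.id, p.name ORDER BY max_quantity DESC

Execution result:
name | max_quantity
Grace Jones | 5
Olivia Wilson | 5
Grace Wilson | 5
Jack Jones | 5
Mia Miller | 4
Mia Johnson | 2
Olivia Williams | 1
Eve Garcia | 1
Olivia Jones | 1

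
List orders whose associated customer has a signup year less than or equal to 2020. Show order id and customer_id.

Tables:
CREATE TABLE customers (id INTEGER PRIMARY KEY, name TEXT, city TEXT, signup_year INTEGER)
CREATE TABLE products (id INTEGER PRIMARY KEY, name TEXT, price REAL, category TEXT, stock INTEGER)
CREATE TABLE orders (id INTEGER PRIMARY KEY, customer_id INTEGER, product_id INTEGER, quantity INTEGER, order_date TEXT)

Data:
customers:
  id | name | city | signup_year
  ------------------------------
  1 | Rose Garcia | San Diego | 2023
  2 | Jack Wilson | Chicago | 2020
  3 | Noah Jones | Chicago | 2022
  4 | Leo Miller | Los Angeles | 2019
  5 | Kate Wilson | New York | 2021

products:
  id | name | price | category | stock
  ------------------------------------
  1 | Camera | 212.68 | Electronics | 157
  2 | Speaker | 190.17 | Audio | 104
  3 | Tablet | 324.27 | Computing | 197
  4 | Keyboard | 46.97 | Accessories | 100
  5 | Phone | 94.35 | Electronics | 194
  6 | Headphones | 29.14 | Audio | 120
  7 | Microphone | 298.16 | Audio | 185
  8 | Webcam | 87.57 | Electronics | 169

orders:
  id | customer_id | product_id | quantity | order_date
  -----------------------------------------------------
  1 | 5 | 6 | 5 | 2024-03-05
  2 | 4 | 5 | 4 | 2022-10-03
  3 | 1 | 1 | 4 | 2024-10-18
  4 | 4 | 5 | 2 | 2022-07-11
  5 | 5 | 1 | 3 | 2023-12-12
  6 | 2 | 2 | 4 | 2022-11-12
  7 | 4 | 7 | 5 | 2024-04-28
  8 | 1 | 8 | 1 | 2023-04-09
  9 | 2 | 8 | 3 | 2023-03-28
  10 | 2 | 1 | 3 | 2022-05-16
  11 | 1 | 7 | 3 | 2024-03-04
SELECT id, customer_id FROM orders WHERE customer_id IN (SELECT id FROM customers WHERE signup_year <= 2020)

Execution result:
id | customer_id
2 | 4
4 | 4
6 | 2
7 | 4
9 | 2
10 | 2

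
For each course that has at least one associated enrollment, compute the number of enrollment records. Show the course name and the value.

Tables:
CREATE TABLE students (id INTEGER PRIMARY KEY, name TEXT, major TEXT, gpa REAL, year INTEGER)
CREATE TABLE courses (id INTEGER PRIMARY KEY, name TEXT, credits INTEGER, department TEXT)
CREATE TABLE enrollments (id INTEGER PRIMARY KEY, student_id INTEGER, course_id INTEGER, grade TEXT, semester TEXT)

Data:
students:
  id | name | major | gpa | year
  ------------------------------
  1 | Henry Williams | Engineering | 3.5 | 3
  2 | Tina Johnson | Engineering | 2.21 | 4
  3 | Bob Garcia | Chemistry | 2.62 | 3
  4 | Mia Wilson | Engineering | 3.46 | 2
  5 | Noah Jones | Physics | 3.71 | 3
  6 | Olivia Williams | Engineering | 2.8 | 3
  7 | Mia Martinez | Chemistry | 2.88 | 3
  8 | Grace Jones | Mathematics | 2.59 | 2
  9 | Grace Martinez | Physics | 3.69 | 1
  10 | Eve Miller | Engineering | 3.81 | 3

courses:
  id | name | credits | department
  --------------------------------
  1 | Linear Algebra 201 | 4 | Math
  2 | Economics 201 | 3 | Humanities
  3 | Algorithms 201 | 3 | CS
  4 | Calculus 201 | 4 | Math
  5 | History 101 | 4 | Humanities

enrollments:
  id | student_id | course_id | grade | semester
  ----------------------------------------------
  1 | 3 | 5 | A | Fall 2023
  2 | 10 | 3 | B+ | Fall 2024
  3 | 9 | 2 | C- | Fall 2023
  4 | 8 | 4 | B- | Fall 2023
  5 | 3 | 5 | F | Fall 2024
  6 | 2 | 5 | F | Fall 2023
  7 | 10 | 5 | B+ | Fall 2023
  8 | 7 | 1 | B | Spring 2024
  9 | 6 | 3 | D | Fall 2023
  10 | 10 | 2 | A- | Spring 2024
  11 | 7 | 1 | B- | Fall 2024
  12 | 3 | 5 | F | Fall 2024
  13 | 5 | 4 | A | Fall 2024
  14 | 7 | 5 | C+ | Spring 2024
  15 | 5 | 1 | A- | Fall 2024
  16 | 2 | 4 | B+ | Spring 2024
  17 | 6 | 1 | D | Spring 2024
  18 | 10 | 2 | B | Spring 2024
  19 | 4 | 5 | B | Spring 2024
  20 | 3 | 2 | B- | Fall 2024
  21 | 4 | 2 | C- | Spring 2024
SELECT p.name, COUNT(*) AS n FROM enrollments c JOIN courses p ON c.course_id = p.id GROUP BY p.id, p.name

Execution result:
name | n
Linear Algebra 201 | 4
Economics 201 | 5
Algorithms 201 | 2
Calculus 201 | 3
History 101 | 7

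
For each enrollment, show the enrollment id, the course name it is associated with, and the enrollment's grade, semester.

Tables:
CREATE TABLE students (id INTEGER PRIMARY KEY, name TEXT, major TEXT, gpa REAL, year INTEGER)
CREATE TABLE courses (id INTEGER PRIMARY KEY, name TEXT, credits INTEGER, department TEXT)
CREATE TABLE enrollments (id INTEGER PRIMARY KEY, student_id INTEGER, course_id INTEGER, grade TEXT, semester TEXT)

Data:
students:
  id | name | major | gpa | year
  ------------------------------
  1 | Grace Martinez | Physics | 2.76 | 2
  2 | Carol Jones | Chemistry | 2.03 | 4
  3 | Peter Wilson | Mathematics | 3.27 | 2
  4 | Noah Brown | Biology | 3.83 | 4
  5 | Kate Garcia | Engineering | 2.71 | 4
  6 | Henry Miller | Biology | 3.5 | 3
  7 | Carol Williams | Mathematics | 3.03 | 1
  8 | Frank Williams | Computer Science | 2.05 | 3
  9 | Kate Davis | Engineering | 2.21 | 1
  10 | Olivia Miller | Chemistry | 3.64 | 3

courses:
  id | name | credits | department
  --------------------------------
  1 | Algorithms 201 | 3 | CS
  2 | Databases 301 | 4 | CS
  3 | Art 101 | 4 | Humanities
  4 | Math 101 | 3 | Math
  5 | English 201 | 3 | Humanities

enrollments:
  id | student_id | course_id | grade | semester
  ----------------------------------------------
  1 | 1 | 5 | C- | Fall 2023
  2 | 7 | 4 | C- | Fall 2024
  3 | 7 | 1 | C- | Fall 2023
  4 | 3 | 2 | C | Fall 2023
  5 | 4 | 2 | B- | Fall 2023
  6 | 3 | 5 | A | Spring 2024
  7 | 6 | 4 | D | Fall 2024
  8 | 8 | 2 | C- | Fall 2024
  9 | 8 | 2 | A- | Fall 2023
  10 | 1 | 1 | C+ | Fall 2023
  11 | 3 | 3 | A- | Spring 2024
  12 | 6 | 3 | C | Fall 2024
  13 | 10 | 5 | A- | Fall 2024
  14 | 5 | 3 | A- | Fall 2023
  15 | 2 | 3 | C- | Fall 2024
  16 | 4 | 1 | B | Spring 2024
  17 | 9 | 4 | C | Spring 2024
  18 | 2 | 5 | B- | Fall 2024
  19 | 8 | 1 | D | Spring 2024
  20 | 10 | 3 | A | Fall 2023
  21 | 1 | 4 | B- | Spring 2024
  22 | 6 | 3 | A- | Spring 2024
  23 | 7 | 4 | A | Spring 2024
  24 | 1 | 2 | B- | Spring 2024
SELECT c.id, p.name AS course, c.grade, c.semester FROM enrollments c JOIN courses p ON c.course_id = p.id

Execution result:
id | course | grade | semester
1 | English 201 | C- | Fall 2023
2 | Math 101 | C- | Fall 2024
3 | Algorithms 201 | C- | Fall 2023
4 | Databases 301 | C | Fall 2023
5 | Databases 301 | B- | Fall 2023
6 | English 201 | A | Spring 2024
7 | Math 101 | D | Fall 2024
8 | Databases 301 | C- | Fall 2024
9 | Databases 301 | A- | Fall 2023
10 | Algorithms 201 | C+ | Fall 2023
11 | Art 101 | A- | Spring 2024
12 | Art 101 | C | Fall 2024
13 | English 201 | A- | Fall 2024
14 | Art 101 | A- | Fall 2023
15 | Art 101 | C- | Fall 2024
16 | Algorithms 201 | B | Spring 2024
17 | Math 101 | C | Spring 2024
18 | English 201 | B- | Fall 2024
19 | Algorithms 201 | D | Spring 2024
20 | Art 101 | A | Fall 2023
21 | Math 101 | B- | Spring 2024
22 | Art 101 | A- | Spring 2024
23 | Math 101 | A | Spring 2024
24 | Databases 301 | B- | Spring 2024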